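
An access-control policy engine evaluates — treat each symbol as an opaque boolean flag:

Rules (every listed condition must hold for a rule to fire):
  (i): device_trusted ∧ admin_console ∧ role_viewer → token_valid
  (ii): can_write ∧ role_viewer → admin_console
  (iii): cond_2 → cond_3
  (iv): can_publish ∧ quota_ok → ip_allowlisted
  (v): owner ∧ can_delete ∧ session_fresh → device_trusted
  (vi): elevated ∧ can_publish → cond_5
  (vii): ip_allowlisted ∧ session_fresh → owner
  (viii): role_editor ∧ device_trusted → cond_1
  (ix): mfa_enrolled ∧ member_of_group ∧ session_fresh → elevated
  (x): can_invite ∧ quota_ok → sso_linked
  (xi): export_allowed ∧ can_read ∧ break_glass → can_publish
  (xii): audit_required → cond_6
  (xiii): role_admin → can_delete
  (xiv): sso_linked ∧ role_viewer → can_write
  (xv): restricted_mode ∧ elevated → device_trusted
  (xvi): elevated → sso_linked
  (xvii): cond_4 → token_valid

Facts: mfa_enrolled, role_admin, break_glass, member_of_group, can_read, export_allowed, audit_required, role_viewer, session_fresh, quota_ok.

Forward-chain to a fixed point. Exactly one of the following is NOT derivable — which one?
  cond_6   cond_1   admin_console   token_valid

cond_1

Round 1: (ix) [mfa_enrolled ∧ member_of_group ∧ session_fresh → elevated]; (xi) [export_allowed ∧ can_read ∧ break_glass → can_publish]; (xii) [audit_required → cond_6]; (xiii) [role_admin → can_delete]. Adds elevated, can_publish, cond_6, can_delete.
Round 2: (iv) [can_publish ∧ quota_ok → ip_allowlisted]; (vi) [elevated ∧ can_publish → cond_5]; (xvi) [elevated → sso_linked]. Adds ip_allowlisted, cond_5, sso_linked.
Round 3: (vii) [ip_allowlisted ∧ session_fresh → owner]; (xiv) [sso_linked ∧ role_viewer → can_write]. Adds owner, can_write.
Round 4: (ii) [can_write ∧ role_viewer → admin_console]; (v) [owner ∧ can_delete ∧ session_fresh → device_trusted]. Adds admin_console, device_trusted.
Round 5: (i) [device_trusted ∧ admin_console ∧ role_viewer → token_valid]. Adds token_valid.
Derived: cond_6 (round 1), token_valid (round 5), admin_console (round 4). cond_1 never appears in any round.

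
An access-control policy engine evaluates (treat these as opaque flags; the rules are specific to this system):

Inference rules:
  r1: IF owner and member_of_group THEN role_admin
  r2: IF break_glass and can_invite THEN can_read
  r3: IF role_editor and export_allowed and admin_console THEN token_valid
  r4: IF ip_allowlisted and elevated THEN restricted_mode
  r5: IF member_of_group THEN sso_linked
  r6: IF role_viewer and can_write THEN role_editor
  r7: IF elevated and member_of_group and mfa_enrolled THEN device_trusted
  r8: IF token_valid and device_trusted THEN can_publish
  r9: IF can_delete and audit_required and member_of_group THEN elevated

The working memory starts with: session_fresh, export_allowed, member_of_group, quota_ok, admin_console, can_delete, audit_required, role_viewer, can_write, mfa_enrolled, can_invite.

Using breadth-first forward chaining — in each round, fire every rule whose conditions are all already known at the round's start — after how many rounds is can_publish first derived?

[1] r5 [IF member_of_group THEN sso_linked]; r6 [IF role_viewer and can_write THEN role_editor]; r9 [IF can_delete and audit_required and member_of_group THEN elevated]. ⇒ new: sso_linked, role_editor, elevated.
[2] r3 [IF role_editor and export_allowed and admin_console THEN token_valid]; r7 [IF elevated and member_of_group and mfa_enrolled THEN device_trusted]. ⇒ new: token_valid, device_trusted.
[3] r8 [IF token_valid and device_trusted THEN can_publish]. ⇒ new: can_publish.
can_publish first appears in round 3.

3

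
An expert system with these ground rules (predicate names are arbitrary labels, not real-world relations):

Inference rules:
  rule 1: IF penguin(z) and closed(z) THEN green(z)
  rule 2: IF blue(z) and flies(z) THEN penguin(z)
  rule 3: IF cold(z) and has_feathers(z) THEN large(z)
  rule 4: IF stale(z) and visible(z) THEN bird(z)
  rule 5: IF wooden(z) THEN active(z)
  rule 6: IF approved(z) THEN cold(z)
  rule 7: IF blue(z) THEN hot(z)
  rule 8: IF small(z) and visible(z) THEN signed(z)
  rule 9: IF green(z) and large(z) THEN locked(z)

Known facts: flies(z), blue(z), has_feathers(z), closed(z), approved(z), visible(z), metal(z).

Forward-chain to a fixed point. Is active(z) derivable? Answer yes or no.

no

Round 1: rule 2 [IF blue(z) and flies(z) THEN penguin(z)]; rule 6 [IF approved(z) THEN cold(z)]; rule 7 [IF blue(z) THEN hot(z)]. Adds penguin(z), cold(z), hot(z).
Round 2: rule 1 [IF penguin(z) and closed(z) THEN green(z)]; rule 3 [IF cold(z) and has_feathers(z) THEN large(z)]. Adds green(z), large(z).
Round 3: rule 9 [IF green(z) and large(z) THEN locked(z)]. Adds locked(z).
Fixed point reached. active(z) is concluded only by rule 5; rule 5 needs wooden(z) (never derived).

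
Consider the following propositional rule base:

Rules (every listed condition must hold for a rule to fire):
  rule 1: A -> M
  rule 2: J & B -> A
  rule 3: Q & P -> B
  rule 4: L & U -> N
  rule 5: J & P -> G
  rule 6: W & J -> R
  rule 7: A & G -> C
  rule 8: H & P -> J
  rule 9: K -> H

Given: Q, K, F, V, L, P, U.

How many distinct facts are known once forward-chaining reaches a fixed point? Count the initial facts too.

15

Round 1 fires rule 3, rule 4, rule 9, giving B, N, H.
Round 2 fires rule 8, giving J.
Round 3 fires rule 2, rule 5, giving A, G.
Round 4 fires rule 1, rule 7, giving M, C.
Closure: {A, B, C, F, G, H, J, K, L, M, N, P, Q, U, V} — 15 facts.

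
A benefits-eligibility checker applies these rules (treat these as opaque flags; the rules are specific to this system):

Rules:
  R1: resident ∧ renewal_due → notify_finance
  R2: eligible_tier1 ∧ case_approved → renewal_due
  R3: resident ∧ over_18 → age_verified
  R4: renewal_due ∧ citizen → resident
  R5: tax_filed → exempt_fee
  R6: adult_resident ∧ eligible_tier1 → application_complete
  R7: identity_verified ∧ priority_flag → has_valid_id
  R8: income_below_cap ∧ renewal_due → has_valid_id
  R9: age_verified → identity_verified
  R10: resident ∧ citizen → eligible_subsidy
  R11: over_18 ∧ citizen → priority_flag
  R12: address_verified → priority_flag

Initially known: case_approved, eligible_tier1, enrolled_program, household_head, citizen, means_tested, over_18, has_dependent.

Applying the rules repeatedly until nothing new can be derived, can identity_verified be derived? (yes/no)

Round 1: R2 [eligible_tier1 ∧ case_approved → renewal_due]; R11 [over_18 ∧ citizen → priority_flag]. Adds renewal_due, priority_flag.
Round 2: R4 [renewal_due ∧ citizen → resident]. Adds resident.
Round 3: R1 [resident ∧ renewal_due → notify_finance]; R3 [resident ∧ over_18 → age_verified]; R10 [resident ∧ citizen → eligible_subsidy]. Adds notify_finance, age_verified, eligible_subsidy.
Round 4: R9 [age_verified → identity_verified]. Adds identity_verified.
Round 5: R7 [identity_verified ∧ priority_flag → has_valid_id]. Adds has_valid_id.
identity_verified appears in round 4, so it is derivable.

yes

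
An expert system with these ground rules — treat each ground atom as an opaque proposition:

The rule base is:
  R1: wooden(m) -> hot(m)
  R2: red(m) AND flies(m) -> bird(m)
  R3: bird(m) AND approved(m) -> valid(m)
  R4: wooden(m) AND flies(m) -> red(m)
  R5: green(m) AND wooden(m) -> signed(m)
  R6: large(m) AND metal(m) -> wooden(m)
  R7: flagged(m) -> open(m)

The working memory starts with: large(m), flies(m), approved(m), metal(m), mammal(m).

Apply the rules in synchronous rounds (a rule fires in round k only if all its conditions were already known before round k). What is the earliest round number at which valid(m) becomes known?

[1] R6 [large(m) AND metal(m) -> wooden(m)]. ⇒ new: wooden(m).
[2] R1 [wooden(m) -> hot(m)]; R4 [wooden(m) AND flies(m) -> red(m)]. ⇒ new: hot(m), red(m).
[3] R2 [red(m) AND flies(m) -> bird(m)]. ⇒ new: bird(m).
[4] R3 [bird(m) AND approved(m) -> valid(m)]. ⇒ new: valid(m).
valid(m) first appears in round 4.

4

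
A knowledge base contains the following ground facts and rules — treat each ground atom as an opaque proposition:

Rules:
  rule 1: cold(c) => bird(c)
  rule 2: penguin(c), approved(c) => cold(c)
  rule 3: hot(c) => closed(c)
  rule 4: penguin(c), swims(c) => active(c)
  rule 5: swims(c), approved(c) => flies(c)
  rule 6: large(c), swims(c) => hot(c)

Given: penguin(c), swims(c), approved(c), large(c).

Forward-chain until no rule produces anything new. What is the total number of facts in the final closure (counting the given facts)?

[1] rule 2 [penguin(c), approved(c) => cold(c)]; rule 4 [penguin(c), swims(c) => active(c)]; rule 5 [swims(c), approved(c) => flies(c)]; rule 6 [large(c), swims(c) => hot(c)]. ⇒ new: cold(c), active(c), flies(c), hot(c).
[2] rule 1 [cold(c) => bird(c)]; rule 3 [hot(c) => closed(c)]. ⇒ new: bird(c), closed(c).
Closure: {active(c), approved(c), bird(c), closed(c), cold(c), flies(c), hot(c), large(c), penguin(c), swims(c)} — 10 facts.

10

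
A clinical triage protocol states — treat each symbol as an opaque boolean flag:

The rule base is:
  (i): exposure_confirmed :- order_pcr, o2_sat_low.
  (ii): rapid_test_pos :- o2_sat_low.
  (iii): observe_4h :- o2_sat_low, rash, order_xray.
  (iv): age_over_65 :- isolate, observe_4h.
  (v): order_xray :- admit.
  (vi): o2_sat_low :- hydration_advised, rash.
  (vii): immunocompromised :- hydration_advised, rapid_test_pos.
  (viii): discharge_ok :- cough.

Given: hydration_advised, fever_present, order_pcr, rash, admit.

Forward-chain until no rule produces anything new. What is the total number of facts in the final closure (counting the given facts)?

Round 1: (v) [order_xray :- admit.]; (vi) [o2_sat_low :- hydration_advised, rash.]. Adds order_xray, o2_sat_low.
Round 2: (i) [exposure_confirmed :- order_pcr, o2_sat_low.]; (ii) [rapid_test_pos :- o2_sat_low.]; (iii) [observe_4h :- o2_sat_low, rash, order_xray.]. Adds exposure_confirmed, rapid_test_pos, observe_4h.
Round 3: (vii) [immunocompromised :- hydration_advised, rapid_test_pos.]. Adds immunocompromised.
Closure: {admit, exposure_confirmed, fever_present, hydration_advised, immunocompromised, o2_sat_low, observe_4h, order_pcr, order_xray, rapid_test_pos, rash} — 11 facts.

11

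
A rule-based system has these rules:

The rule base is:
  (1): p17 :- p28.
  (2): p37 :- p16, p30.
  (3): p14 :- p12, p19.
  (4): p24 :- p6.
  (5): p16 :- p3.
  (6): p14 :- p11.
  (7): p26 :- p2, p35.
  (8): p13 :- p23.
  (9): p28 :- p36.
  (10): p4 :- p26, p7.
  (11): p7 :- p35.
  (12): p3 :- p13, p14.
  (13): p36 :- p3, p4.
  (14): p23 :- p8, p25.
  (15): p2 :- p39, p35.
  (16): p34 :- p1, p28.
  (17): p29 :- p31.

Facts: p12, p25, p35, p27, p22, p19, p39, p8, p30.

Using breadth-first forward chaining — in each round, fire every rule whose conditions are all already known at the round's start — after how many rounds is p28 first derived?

Round 1 fires (3), (11), (14), (15), giving p14, p7, p23, p2.
Round 2 fires (7), (8), giving p26, p13.
Round 3 fires (10), (12), giving p4, p3.
Round 4 fires (5), (13), giving p16, p36.
Round 5 fires (2), (9), giving p37, p28.
p28 first appears in round 5.

5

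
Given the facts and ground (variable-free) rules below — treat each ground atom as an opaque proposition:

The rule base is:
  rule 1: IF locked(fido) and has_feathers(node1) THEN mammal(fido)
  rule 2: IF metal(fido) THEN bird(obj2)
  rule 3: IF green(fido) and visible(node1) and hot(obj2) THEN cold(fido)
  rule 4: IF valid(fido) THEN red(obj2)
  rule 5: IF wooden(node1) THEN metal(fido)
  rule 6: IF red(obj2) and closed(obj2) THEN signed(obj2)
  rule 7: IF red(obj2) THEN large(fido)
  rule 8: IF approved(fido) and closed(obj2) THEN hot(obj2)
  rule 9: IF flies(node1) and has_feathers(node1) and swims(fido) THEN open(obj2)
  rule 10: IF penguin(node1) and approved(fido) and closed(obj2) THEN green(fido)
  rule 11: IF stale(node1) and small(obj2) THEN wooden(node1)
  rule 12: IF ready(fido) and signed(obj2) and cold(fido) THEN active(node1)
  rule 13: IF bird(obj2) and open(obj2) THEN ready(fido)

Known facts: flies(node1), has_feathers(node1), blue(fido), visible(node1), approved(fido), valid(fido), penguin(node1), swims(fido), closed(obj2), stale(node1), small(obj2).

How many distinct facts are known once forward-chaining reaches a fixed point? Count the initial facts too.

23

Round 1: rule 4 [IF valid(fido) THEN red(obj2)]; rule 8 [IF approved(fido) and closed(obj2) THEN hot(obj2)]; rule 9 [IF flies(node1) and has_feathers(node1) and swims(fido) THEN open(obj2)]; rule 10 [IF penguin(node1) and approved(fido) and closed(obj2) THEN green(fido)]; rule 11 [IF stale(node1) and small(obj2) THEN wooden(node1)]. Adds red(obj2), hot(obj2), open(obj2), green(fido), wooden(node1).
Round 2: rule 3 [IF green(fido) and visible(node1) and hot(obj2) THEN cold(fido)]; rule 5 [IF wooden(node1) THEN metal(fido)]; rule 6 [IF red(obj2) and closed(obj2) THEN signed(obj2)]; rule 7 [IF red(obj2) THEN large(fido)]. Adds cold(fido), metal(fido), signed(obj2), large(fido).
Round 3: rule 2 [IF metal(fido) THEN bird(obj2)]. Adds bird(obj2).
Round 4: rule 13 [IF bird(obj2) and open(obj2) THEN ready(fido)]. Adds ready(fido).
Round 5: rule 12 [IF ready(fido) and signed(obj2) and cold(fido) THEN active(node1)]. Adds active(node1).
Closure: {active(node1), approved(fido), bird(obj2), blue(fido), closed(obj2), cold(fido), flies(node1), green(fido), has_feathers(node1), hot(obj2), large(fido), metal(fido), open(obj2), penguin(node1), ready(fido), red(obj2), signed(obj2), small(obj2), stale(node1), swims(fido), valid(fido), visible(node1), wooden(node1)} — 23 facts.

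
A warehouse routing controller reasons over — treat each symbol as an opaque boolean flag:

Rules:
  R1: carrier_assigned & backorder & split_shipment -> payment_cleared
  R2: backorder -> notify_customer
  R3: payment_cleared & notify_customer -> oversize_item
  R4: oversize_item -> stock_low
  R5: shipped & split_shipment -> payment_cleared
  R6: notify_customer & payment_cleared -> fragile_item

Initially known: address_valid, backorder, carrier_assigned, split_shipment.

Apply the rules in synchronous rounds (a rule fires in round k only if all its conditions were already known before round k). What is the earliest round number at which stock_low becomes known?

Round 1: R1 [carrier_assigned & backorder & split_shipment -> payment_cleared]; R2 [backorder -> notify_customer]. Adds payment_cleared, notify_customer.
Round 2: R3 [payment_cleared & notify_customer -> oversize_item]; R6 [notify_customer & payment_cleared -> fragile_item]. Adds oversize_item, fragile_item.
Round 3: R4 [oversize_item -> stock_low]. Adds stock_low.
stock_low first appears in round 3.

3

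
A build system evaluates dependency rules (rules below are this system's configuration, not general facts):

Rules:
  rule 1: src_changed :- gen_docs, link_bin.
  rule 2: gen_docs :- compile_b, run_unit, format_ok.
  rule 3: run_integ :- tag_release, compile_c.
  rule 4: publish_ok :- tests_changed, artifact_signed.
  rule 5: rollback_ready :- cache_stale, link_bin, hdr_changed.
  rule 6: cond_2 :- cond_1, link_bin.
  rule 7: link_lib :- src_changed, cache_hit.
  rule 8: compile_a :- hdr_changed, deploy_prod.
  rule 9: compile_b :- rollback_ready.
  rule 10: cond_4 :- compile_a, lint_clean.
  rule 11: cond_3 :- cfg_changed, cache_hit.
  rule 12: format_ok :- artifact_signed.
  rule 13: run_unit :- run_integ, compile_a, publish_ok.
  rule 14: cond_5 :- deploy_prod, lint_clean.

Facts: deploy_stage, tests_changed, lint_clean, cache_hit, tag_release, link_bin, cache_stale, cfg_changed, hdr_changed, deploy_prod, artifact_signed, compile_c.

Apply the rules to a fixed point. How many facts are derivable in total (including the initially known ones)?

25

[1] rule 3 [run_integ :- tag_release, compile_c.]; rule 4 [publish_ok :- tests_changed, artifact_signed.]; rule 5 [rollback_ready :- cache_stale, link_bin, hdr_changed.]; rule 8 [compile_a :- hdr_changed, deploy_prod.]; rule 11 [cond_3 :- cfg_changed, cache_hit.]; rule 12 [format_ok :- artifact_signed.]; rule 14 [cond_5 :- deploy_prod, lint_clean.]. ⇒ new: run_integ, publish_ok, rollback_ready, compile_a, cond_3, format_ok, cond_5.
[2] rule 9 [compile_b :- rollback_ready.]; rule 10 [cond_4 :- compile_a, lint_clean.]; rule 13 [run_unit :- run_integ, compile_a, publish_ok.]. ⇒ new: compile_b, cond_4, run_unit.
[3] rule 2 [gen_docs :- compile_b, run_unit, format_ok.]. ⇒ new: gen_docs.
[4] rule 1 [src_changed :- gen_docs, link_bin.]. ⇒ new: src_changed.
[5] rule 7 [link_lib :- src_changed, cache_hit.]. ⇒ new: link_lib.
Closure: {artifact_signed, cache_hit, cache_stale, cfg_changed, compile_a, compile_b, compile_c, cond_3, cond_4, cond_5, deploy_prod, deploy_stage, format_ok, gen_docs, hdr_changed, link_bin, link_lib, lint_clean, publish_ok, rollback_ready, run_integ, run_unit, src_changed, tag_release, tests_changed} — 25 facts.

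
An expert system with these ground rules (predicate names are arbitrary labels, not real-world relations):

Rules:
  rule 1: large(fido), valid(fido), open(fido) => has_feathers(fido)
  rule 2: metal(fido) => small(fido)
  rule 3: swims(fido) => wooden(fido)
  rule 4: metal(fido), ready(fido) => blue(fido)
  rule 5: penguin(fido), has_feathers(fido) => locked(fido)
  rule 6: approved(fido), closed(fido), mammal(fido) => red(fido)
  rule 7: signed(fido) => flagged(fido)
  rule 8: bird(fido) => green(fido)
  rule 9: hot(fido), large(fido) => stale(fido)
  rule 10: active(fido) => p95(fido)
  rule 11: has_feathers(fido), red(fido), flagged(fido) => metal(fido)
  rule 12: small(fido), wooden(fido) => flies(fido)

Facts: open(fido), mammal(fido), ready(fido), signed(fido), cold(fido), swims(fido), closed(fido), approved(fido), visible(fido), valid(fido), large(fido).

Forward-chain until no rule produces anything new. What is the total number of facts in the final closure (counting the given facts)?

19

Round 1 — rule 1, rule 3, rule 6, rule 7, derive has_feathers(fido), wooden(fido), red(fido), flagged(fido).
Round 2 — rule 11, derive metal(fido).
Round 3 — rule 2, rule 4, derive small(fido), blue(fido).
Round 4 — rule 12, derive flies(fido).
Closure: {approved(fido), blue(fido), closed(fido), cold(fido), flagged(fido), flies(fido), has_feathers(fido), large(fido), mammal(fido), metal(fido), open(fido), ready(fido), red(fido), signed(fido), small(fido), swims(fido), valid(fido), visible(fido), wooden(fido)} — 19 facts.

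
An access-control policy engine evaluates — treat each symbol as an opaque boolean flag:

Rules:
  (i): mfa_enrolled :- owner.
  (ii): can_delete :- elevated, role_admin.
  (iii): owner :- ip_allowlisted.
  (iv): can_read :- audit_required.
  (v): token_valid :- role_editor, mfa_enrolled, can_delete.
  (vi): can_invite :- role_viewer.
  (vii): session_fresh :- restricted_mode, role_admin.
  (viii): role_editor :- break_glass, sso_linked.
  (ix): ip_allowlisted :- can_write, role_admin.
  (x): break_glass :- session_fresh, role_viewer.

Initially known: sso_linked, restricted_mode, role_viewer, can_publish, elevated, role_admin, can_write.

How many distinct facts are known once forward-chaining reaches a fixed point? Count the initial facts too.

Round 1: (ii) [can_delete :- elevated, role_admin.]; (vi) [can_invite :- role_viewer.]; (vii) [session_fresh :- restricted_mode, role_admin.]; (ix) [ip_allowlisted :- can_write, role_admin.]. New: can_delete, can_invite, session_fresh, ip_allowlisted.
Round 2: (iii) [owner :- ip_allowlisted.]; (x) [break_glass :- session_fresh, role_viewer.]. New: owner, break_glass.
Round 3: (i) [mfa_enrolled :- owner.]; (viii) [role_editor :- break_glass, sso_linked.]. New: mfa_enrolled, role_editor.
Round 4: (v) [token_valid :- role_editor, mfa_enrolled, can_delete.]. New: token_valid.
Closure: {break_glass, can_delete, can_invite, can_publish, can_write, elevated, ip_allowlisted, mfa_enrolled, owner, restricted_mode, role_admin, role_editor, role_viewer, session_fresh, sso_linked, token_valid} — 16 facts.

16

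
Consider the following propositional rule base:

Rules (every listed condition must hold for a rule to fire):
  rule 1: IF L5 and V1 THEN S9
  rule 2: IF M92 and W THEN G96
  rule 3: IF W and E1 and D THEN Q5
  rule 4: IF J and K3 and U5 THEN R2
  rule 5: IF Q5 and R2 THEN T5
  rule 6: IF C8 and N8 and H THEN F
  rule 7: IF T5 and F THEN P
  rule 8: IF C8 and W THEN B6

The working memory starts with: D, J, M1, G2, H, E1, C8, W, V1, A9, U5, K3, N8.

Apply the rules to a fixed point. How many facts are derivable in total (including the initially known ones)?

19

Round 1: rule 3 [IF W and E1 and D THEN Q5]; rule 4 [IF J and K3 and U5 THEN R2]; rule 6 [IF C8 and N8 and H THEN F]; rule 8 [IF C8 and W THEN B6]. Adds Q5, R2, F, B6.
Round 2: rule 5 [IF Q5 and R2 THEN T5]. Adds T5.
Round 3: rule 7 [IF T5 and F THEN P]. Adds P.
Closure: {A9, B6, C8, D, E1, F, G2, H, J, K3, M1, N8, P, Q5, R2, T5, U5, V1, W} — 19 facts.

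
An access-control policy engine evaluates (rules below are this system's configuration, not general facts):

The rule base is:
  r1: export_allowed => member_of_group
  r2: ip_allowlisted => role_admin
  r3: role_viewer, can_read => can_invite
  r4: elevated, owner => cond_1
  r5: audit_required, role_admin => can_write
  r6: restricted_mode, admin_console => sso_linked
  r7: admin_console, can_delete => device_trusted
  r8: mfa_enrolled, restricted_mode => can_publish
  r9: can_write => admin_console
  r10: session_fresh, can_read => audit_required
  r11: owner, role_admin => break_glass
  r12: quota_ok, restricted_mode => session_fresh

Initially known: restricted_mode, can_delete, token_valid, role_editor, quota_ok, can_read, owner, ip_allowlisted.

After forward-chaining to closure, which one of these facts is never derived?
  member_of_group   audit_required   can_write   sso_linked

Round 1: r2 [ip_allowlisted => role_admin]; r12 [quota_ok, restricted_mode => session_fresh]. New: role_admin, session_fresh.
Round 2: r10 [session_fresh, can_read => audit_required]; r11 [owner, role_admin => break_glass]. New: audit_required, break_glass.
Round 3: r5 [audit_required, role_admin => can_write]. New: can_write.
Round 4: r9 [can_write => admin_console]. New: admin_console.
Round 5: r6 [restricted_mode, admin_console => sso_linked]; r7 [admin_console, can_delete => device_trusted]. New: sso_linked, device_trusted.
Derived: can_write (round 3), sso_linked (round 5), audit_required (round 2). member_of_group never appears in any round.

member_of_group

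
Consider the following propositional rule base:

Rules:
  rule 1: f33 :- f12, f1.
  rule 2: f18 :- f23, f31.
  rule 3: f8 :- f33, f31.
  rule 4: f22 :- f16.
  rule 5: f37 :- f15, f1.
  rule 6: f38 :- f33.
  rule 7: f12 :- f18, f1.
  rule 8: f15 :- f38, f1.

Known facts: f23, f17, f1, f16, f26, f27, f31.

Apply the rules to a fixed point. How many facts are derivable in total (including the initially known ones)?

Round 1: rule 2 [f18 :- f23, f31.]; rule 4 [f22 :- f16.]. New: f18, f22.
Round 2: rule 7 [f12 :- f18, f1.]. New: f12.
Round 3: rule 1 [f33 :- f12, f1.]. New: f33.
Round 4: rule 3 [f8 :- f33, f31.]; rule 6 [f38 :- f33.]. New: f8, f38.
Round 5: rule 8 [f15 :- f38, f1.]. New: f15.
Round 6: rule 5 [f37 :- f15, f1.]. New: f37.
Closure: {f1, f12, f15, f16, f17, f18, f22, f23, f26, f27, f31, f33, f37, f38, f8} — 15 facts.

15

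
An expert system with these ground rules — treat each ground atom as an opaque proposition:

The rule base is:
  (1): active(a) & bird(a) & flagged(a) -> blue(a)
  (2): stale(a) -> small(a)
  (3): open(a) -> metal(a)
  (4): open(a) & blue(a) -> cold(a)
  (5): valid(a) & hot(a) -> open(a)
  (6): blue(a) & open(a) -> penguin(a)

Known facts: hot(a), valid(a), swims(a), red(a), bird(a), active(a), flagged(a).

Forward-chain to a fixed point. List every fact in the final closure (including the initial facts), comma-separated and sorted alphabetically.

active(a), bird(a), blue(a), cold(a), flagged(a), hot(a), metal(a), open(a), penguin(a), red(a), swims(a), valid(a)

Round 1: (1) [active(a) & bird(a) & flagged(a) -> blue(a)]; (5) [valid(a) & hot(a) -> open(a)]. New: blue(a), open(a).
Round 2: (3) [open(a) -> metal(a)]; (4) [open(a) & blue(a) -> cold(a)]; (6) [blue(a) & open(a) -> penguin(a)]. New: metal(a), cold(a), penguin(a).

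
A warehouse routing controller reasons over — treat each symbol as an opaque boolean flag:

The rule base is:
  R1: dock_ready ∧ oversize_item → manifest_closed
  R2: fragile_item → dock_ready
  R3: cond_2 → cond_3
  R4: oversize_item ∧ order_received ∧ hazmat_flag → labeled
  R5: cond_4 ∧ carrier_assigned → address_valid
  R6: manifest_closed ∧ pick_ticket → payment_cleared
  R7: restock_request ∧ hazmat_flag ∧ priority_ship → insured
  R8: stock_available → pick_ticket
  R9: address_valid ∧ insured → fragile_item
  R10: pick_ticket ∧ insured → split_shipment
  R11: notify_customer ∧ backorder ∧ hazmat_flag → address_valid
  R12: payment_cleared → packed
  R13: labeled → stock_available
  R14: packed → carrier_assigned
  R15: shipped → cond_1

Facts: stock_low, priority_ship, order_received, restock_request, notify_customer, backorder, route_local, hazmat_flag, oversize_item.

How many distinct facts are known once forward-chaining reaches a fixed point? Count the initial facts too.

Round 1 — R4, R7, R11, derive labeled, insured, address_valid.
Round 2 — R9, R13, derive fragile_item, stock_available.
Round 3 — R2, R8, derive dock_ready, pick_ticket.
Round 4 — R1, R10, derive manifest_closed, split_shipment.
Round 5 — R6, derive payment_cleared.
Round 6 — R12, derive packed.
Round 7 — R14, derive carrier_assigned.
Closure: {address_valid, backorder, carrier_assigned, dock_ready, fragile_item, hazmat_flag, insured, labeled, manifest_closed, notify_customer, order_received, oversize_item, packed, payment_cleared, pick_ticket, priority_ship, restock_request, route_local, split_shipment, stock_available, stock_low} — 21 facts.

21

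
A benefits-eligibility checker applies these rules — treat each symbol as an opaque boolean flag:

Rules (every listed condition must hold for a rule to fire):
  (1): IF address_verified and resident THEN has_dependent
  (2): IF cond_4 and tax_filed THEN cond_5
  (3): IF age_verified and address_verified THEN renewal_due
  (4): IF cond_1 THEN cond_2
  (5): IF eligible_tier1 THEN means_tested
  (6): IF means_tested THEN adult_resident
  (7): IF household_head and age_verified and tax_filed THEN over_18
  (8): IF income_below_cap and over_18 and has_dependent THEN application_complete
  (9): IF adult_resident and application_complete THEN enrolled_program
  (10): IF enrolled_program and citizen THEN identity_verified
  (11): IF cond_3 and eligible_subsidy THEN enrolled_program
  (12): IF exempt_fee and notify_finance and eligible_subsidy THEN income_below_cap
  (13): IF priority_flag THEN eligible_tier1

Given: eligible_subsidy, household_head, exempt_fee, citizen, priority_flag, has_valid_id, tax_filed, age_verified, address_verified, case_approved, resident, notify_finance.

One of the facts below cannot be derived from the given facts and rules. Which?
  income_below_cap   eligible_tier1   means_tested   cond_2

Round 1 fires (1), (3), (7), (12), (13), giving has_dependent, renewal_due, over_18, income_below_cap, eligible_tier1.
Round 2 fires (5), (8), giving means_tested, application_complete.
Round 3 fires (6), giving adult_resident.
Round 4 fires (9), giving enrolled_program.
Round 5 fires (10), giving identity_verified.
Derived: means_tested (round 2), eligible_tier1 (round 1), income_below_cap (round 1). cond_2 never appears in any round.

cond_2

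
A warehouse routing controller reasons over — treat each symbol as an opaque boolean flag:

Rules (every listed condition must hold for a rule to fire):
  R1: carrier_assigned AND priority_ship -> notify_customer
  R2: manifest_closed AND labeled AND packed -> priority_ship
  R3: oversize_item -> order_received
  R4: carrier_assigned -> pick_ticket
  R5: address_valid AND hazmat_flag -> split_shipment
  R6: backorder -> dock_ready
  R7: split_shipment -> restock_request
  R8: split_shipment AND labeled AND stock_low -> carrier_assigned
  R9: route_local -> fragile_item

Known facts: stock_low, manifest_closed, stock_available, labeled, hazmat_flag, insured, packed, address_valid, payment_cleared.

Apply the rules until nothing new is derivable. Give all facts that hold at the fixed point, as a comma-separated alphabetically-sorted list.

address_valid, carrier_assigned, hazmat_flag, insured, labeled, manifest_closed, notify_customer, packed, payment_cleared, pick_ticket, priority_ship, restock_request, split_shipment, stock_available, stock_low

[1] R2 [manifest_closed AND labeled AND packed -> priority_ship]; R5 [address_valid AND hazmat_flag -> split_shipment]. ⇒ new: priority_ship, split_shipment.
[2] R7 [split_shipment -> restock_request]; R8 [split_shipment AND labeled AND stock_low -> carrier_assigned]. ⇒ new: restock_request, carrier_assigned.
[3] R1 [carrier_assigned AND priority_ship -> notify_customer]; R4 [carrier_assigned -> pick_ticket]. ⇒ new: notify_customer, pick_ticket.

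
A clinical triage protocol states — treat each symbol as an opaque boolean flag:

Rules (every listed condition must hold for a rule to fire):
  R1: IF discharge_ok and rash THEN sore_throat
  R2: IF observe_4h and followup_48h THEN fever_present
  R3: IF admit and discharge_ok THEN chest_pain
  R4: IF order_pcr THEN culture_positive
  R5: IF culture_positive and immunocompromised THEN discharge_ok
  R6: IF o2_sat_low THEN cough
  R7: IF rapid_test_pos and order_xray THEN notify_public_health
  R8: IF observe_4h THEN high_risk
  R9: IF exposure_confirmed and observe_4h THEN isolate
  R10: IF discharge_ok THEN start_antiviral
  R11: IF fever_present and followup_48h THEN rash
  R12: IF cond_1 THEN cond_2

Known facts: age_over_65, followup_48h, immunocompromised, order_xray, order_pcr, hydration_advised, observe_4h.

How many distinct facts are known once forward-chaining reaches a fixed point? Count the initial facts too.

14

Round 1: R2 [IF observe_4h and followup_48h THEN fever_present]; R4 [IF order_pcr THEN culture_positive]; R8 [IF observe_4h THEN high_risk]. New: fever_present, culture_positive, high_risk.
Round 2: R5 [IF culture_positive and immunocompromised THEN discharge_ok]; R11 [IF fever_present and followup_48h THEN rash]. New: discharge_ok, rash.
Round 3: R1 [IF discharge_ok and rash THEN sore_throat]; R10 [IF discharge_ok THEN start_antiviral]. New: sore_throat, start_antiviral.
Closure: {age_over_65, culture_positive, discharge_ok, fever_present, followup_48h, high_risk, hydration_advised, immunocompromised, observe_4h, order_pcr, order_xray, rash, sore_throat, start_antiviral} — 14 facts.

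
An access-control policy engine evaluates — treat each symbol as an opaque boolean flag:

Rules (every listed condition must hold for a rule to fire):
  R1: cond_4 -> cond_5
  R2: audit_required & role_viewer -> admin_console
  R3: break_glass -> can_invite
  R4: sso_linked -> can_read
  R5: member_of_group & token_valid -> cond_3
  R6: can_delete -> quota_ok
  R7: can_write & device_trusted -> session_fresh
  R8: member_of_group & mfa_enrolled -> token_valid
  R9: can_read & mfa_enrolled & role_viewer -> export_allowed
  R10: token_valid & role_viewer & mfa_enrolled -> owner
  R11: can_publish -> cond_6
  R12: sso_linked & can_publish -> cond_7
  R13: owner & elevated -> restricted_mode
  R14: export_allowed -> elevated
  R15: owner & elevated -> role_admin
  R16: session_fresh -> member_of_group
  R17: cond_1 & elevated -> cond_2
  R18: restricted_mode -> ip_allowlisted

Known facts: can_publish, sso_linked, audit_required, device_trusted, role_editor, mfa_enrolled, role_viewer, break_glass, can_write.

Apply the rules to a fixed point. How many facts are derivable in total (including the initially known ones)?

24

[1] R2 [audit_required & role_viewer -> admin_console]; R3 [break_glass -> can_invite]; R4 [sso_linked -> can_read]; R7 [can_write & device_trusted -> session_fresh]; R11 [can_publish -> cond_6]; R12 [sso_linked & can_publish -> cond_7]. ⇒ new: admin_console, can_invite, can_read, session_fresh, cond_6, cond_7.
[2] R9 [can_read & mfa_enrolled & role_viewer -> export_allowed]; R16 [session_fresh -> member_of_group]. ⇒ new: export_allowed, member_of_group.
[3] R8 [member_of_group & mfa_enrolled -> token_valid]; R14 [export_allowed -> elevated]. ⇒ new: token_valid, elevated.
[4] R5 [member_of_group & token_valid -> cond_3]; R10 [token_valid & role_viewer & mfa_enrolled -> owner]. ⇒ new: cond_3, owner.
[5] R13 [owner & elevated -> restricted_mode]; R15 [owner & elevated -> role_admin]. ⇒ new: restricted_mode, role_admin.
[6] R18 [restricted_mode -> ip_allowlisted]. ⇒ new: ip_allowlisted.
Closure: {admin_console, audit_required, break_glass, can_invite, can_publish, can_read, can_write, cond_3, cond_6, cond_7, device_trusted, elevated, export_allowed, ip_allowlisted, member_of_group, mfa_enrolled, owner, restricted_mode, role_admin, role_editor, role_viewer, session_fresh, sso_linked, token_valid} — 24 facts.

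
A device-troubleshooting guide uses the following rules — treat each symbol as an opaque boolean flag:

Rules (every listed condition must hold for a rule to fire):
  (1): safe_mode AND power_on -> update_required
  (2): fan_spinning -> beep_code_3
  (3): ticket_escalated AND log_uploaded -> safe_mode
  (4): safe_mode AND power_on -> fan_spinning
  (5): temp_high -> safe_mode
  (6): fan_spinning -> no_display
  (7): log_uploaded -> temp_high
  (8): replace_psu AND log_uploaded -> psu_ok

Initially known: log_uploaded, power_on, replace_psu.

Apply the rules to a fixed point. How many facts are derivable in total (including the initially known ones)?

10

Round 1 — (7), (8), derive temp_high, psu_ok.
Round 2 — (5), derive safe_mode.
Round 3 — (1), (4), derive update_required, fan_spinning.
Round 4 — (2), (6), derive beep_code_3, no_display.
Closure: {beep_code_3, fan_spinning, log_uploaded, no_display, power_on, psu_ok, replace_psu, safe_mode, temp_high, update_required} — 10 facts.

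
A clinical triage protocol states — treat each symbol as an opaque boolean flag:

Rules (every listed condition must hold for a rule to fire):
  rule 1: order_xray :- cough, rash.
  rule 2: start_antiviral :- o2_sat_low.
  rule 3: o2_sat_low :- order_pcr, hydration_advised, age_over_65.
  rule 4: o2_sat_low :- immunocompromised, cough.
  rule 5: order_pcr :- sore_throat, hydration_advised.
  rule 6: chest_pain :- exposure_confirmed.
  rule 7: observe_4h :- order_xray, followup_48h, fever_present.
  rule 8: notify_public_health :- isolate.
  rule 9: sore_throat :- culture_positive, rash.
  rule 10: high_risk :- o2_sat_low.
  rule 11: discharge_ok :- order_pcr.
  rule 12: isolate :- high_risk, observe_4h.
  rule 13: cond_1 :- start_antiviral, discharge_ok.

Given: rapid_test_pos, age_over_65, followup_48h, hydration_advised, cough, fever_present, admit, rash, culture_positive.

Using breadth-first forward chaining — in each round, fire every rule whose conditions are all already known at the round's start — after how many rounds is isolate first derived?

Round 1: rule 1 [order_xray :- cough, rash.]; rule 9 [sore_throat :- culture_positive, rash.]. New: order_xray, sore_throat.
Round 2: rule 5 [order_pcr :- sore_throat, hydration_advised.]; rule 7 [observe_4h :- order_xray, followup_48h, fever_present.]. New: order_pcr, observe_4h.
Round 3: rule 3 [o2_sat_low :- order_pcr, hydration_advised, age_over_65.]; rule 11 [discharge_ok :- order_pcr.]. New: o2_sat_low, discharge_ok.
Round 4: rule 2 [start_antiviral :- o2_sat_low.]; rule 10 [high_risk :- o2_sat_low.]. New: start_antiviral, high_risk.
Round 5: rule 12 [isolate :- high_risk, observe_4h.]; rule 13 [cond_1 :- start_antiviral, discharge_ok.]. New: isolate, cond_1.
isolate first appears in round 5.

5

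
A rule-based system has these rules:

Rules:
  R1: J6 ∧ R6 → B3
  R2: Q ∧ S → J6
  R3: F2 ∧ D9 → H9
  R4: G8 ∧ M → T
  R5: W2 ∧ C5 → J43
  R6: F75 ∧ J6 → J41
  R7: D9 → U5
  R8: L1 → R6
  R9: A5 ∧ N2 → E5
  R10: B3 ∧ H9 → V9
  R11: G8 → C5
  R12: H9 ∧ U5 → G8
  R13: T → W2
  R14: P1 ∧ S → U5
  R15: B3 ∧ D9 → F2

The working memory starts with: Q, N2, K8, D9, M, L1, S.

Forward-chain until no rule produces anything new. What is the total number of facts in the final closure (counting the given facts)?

Round 1: R2 [Q ∧ S → J6]; R7 [D9 → U5]; R8 [L1 → R6]. New: J6, U5, R6.
Round 2: R1 [J6 ∧ R6 → B3]. New: B3.
Round 3: R15 [B3 ∧ D9 → F2]. New: F2.
Round 4: R3 [F2 ∧ D9 → H9]. New: H9.
Round 5: R10 [B3 ∧ H9 → V9]; R12 [H9 ∧ U5 → G8]. New: V9, G8.
Round 6: R4 [G8 ∧ M → T]; R11 [G8 → C5]. New: T, C5.
Round 7: R13 [T → W2]. New: W2.
Round 8: R5 [W2 ∧ C5 → J43]. New: J43.
Closure: {B3, C5, D9, F2, G8, H9, J43, J6, K8, L1, M, N2, Q, R6, S, T, U5, V9, W2} — 19 facts.

19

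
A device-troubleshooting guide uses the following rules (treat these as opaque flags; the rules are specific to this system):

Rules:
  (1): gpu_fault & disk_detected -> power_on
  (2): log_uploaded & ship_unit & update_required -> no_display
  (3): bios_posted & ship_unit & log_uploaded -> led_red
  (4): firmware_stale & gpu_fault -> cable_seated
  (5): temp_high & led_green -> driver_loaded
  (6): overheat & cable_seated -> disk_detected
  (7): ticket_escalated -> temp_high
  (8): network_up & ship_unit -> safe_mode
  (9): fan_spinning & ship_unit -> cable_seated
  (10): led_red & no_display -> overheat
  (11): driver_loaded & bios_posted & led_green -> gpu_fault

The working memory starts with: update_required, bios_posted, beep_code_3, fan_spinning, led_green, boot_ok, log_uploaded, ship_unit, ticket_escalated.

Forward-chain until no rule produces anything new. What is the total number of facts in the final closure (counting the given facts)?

18

Round 1: (2) [log_uploaded & ship_unit & update_required -> no_display]; (3) [bios_posted & ship_unit & log_uploaded -> led_red]; (7) [ticket_escalated -> temp_high]; (9) [fan_spinning & ship_unit -> cable_seated]. New: no_display, led_red, temp_high, cable_seated.
Round 2: (5) [temp_high & led_green -> driver_loaded]; (10) [led_red & no_display -> overheat]. New: driver_loaded, overheat.
Round 3: (6) [overheat & cable_seated -> disk_detected]; (11) [driver_loaded & bios_posted & led_green -> gpu_fault]. New: disk_detected, gpu_fault.
Round 4: (1) [gpu_fault & disk_detected -> power_on]. New: power_on.
Closure: {beep_code_3, bios_posted, boot_ok, cable_seated, disk_detected, driver_loaded, fan_spinning, gpu_fault, led_green, led_red, log_uploaded, no_display, overheat, power_on, ship_unit, temp_high, ticket_escalated, update_required} — 18 facts.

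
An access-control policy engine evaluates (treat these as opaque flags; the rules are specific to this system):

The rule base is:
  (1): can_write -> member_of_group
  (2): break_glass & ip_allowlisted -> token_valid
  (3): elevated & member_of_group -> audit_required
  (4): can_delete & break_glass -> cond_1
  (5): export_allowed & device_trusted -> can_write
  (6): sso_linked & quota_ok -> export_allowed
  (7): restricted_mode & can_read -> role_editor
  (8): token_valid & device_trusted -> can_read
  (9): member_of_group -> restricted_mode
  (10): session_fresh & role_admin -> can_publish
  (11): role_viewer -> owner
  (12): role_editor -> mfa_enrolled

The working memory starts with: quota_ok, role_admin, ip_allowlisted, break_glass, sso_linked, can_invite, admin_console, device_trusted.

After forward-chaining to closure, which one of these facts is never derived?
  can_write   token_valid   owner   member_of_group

Round 1 — (2), (6), derive token_valid, export_allowed.
Round 2 — (5), (8), derive can_write, can_read.
Round 3 — (1), derive member_of_group.
Round 4 — (9), derive restricted_mode.
Round 5 — (7), derive role_editor.
Round 6 — (12), derive mfa_enrolled.
Derived: member_of_group (round 3), token_valid (round 1), can_write (round 2). owner never appears in any round.

owner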